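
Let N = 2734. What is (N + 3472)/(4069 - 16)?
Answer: 6206/4053 ≈ 1.5312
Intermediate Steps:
(N + 3472)/(4069 - 16) = (2734 + 3472)/(4069 - 16) = 6206/4053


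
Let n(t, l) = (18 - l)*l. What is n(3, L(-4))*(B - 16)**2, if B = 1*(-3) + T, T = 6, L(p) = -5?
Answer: -19435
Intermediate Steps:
B = 3 (B = 1*(-3) + 6 = -3 + 6 = 3)
n(t, l) = l*(18 - l)
n(3, L(-4))*(B - 16)**2 = (-5*(18 - 1*(-5)))*(3 - 16)**2 = -5*(18 + 5)*(-13)**2 = -5*23*169 = -115*169 = -19435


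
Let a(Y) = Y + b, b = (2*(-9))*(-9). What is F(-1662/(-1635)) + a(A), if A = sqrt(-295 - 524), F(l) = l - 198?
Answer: -19066/545 + 3*I*sqrt(91) ≈ -34.983 + 28.618*I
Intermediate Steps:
F(l) = -198 + l
A = 3*I*sqrt(91) (A = sqrt(-819) = 3*I*sqrt(91) ≈ 28.618*I)
b = 162 (b = -18*(-9) = 162)
a(Y) = 162 + Y (a(Y) = Y + 162 = 162 + Y)
F(-1662/(-1635)) + a(A) = (-198 - 1662/(-1635)) + (162 + 3*I*sqrt(91)) = (-198 - 1662*(-1/1635)) + (162 + 3*I*sqrt(91)) = (-198 + 554/545) + (162 + 3*I*sqrt(91)) = -107356/545 + (162 + 3*I*sqrt(91)) = -19066/545 + 3*I*sqrt(91)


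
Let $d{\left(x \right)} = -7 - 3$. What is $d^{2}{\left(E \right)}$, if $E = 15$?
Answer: $100$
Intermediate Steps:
$d{\left(x \right)} = -10$ ($d{\left(x \right)} = -7 - 3 = -10$)
$d^{2}{\left(E \right)} = \left(-10\right)^{2} = 100$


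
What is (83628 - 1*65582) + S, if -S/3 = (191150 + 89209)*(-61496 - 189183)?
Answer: 210840359329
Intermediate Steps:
S = 210840341283 (S = -3*(191150 + 89209)*(-61496 - 189183) = -841077*(-250679) = -3*(-70280113761) = 210840341283)
(83628 - 1*65582) + S = (83628 - 1*65582) + 210840341283 = (83628 - 65582) + 210840341283 = 18046 + 210840341283 = 210840359329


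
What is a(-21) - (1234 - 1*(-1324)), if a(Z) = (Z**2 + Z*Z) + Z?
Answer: -1697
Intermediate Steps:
a(Z) = Z + 2*Z**2 (a(Z) = (Z**2 + Z**2) + Z = 2*Z**2 + Z = Z + 2*Z**2)
a(-21) - (1234 - 1*(-1324)) = -21*(1 + 2*(-21)) - (1234 - 1*(-1324)) = -21*(1 - 42) - (1234 + 1324) = -21*(-41) - 1*2558 = 861 - 2558 = -1697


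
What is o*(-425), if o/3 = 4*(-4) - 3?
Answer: 24225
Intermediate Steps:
o = -57 (o = 3*(4*(-4) - 3) = 3*(-16 - 3) = 3*(-19) = -57)
o*(-425) = -57*(-425) = 24225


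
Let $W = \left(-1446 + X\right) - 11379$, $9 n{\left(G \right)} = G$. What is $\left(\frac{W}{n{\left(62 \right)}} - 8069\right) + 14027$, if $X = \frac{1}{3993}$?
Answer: $\frac{169017702}{41261} \approx 4096.3$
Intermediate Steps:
$n{\left(G \right)} = \frac{G}{9}$
$X = \frac{1}{3993} \approx 0.00025044$
$W = - \frac{51210224}{3993}$ ($W = \left(-1446 + \frac{1}{3993}\right) - 11379 = - \frac{5773877}{3993} - 11379 = - \frac{51210224}{3993} \approx -12825.0$)
$\left(\frac{W}{n{\left(62 \right)}} - 8069\right) + 14027 = \left(- \frac{51210224}{3993 \cdot \frac{1}{9} \cdot 62} - 8069\right) + 14027 = \left(- \frac{51210224}{3993 \cdot \frac{62}{9}} - 8069\right) + 14027 = \left(\left(- \frac{51210224}{3993}\right) \frac{9}{62} - 8069\right) + 14027 = \left(- \frac{76815336}{41261} - 8069\right) + 14027 = - \frac{409750345}{41261} + 14027 = \frac{169017702}{41261}$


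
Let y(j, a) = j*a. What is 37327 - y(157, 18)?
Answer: 34501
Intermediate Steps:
y(j, a) = a*j
37327 - y(157, 18) = 37327 - 18*157 = 37327 - 1*2826 = 37327 - 2826 = 34501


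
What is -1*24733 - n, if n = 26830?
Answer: -51563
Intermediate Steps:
-1*24733 - n = -1*24733 - 1*26830 = -24733 - 26830 = -51563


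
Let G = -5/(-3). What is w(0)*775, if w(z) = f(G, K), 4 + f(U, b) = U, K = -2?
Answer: -5425/3 ≈ -1808.3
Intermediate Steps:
G = 5/3 (G = -5*(-1/3) = 5/3 ≈ 1.6667)
f(U, b) = -4 + U
w(z) = -7/3 (w(z) = -4 + 5/3 = -7/3)
w(0)*775 = -7/3*775 = -5425/3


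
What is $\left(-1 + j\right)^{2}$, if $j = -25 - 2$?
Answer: $784$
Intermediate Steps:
$j = -27$ ($j = -25 - 2 = -27$)
$\left(-1 + j\right)^{2} = \left(-1 - 27\right)^{2} = \left(-28\right)^{2} = 784$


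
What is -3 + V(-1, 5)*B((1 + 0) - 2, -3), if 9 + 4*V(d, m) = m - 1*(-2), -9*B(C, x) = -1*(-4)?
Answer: -25/9 ≈ -2.7778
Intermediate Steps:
B(C, x) = -4/9 (B(C, x) = -(-1)*(-4)/9 = -⅑*4 = -4/9)
V(d, m) = -7/4 + m/4 (V(d, m) = -9/4 + (m - 1*(-2))/4 = -9/4 + (m + 2)/4 = -9/4 + (2 + m)/4 = -9/4 + (½ + m/4) = -7/4 + m/4)
-3 + V(-1, 5)*B((1 + 0) - 2, -3) = -3 + (-7/4 + (¼)*5)*(-4/9) = -3 + (-7/4 + 5/4)*(-4/9) = -3 - ½*(-4/9) = -3 + 2/9 = -25/9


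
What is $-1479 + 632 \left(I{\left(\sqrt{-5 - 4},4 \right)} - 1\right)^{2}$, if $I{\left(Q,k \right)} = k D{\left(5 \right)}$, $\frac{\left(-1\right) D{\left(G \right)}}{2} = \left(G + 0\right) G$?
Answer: $25531953$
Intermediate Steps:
$D{\left(G \right)} = - 2 G^{2}$ ($D{\left(G \right)} = - 2 \left(G + 0\right) G = - 2 G G = - 2 G^{2}$)
$I{\left(Q,k \right)} = - 50 k$ ($I{\left(Q,k \right)} = k \left(- 2 \cdot 5^{2}\right) = k \left(\left(-2\right) 25\right) = k \left(-50\right) = - 50 k$)
$-1479 + 632 \left(I{\left(\sqrt{-5 - 4},4 \right)} - 1\right)^{2} = -1479 + 632 \left(\left(-50\right) 4 - 1\right)^{2} = -1479 + 632 \left(-200 - 1\right)^{2} = -1479 + 632 \left(-201\right)^{2} = -1479 + 632 \cdot 40401 = -1479 + 25533432 = 25531953$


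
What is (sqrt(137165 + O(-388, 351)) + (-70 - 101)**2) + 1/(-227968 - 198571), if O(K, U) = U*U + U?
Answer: 12472426898/426539 + sqrt(260717) ≈ 29752.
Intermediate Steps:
O(K, U) = U + U**2 (O(K, U) = U**2 + U = U + U**2)
(sqrt(137165 + O(-388, 351)) + (-70 - 101)**2) + 1/(-227968 - 198571) = (sqrt(137165 + 351*(1 + 351)) + (-70 - 101)**2) + 1/(-227968 - 198571) = (sqrt(137165 + 351*352) + (-171)**2) + 1/(-426539) = (sqrt(137165 + 123552) + 29241) - 1/426539 = (sqrt(260717) + 29241) - 1/426539 = (29241 + sqrt(260717)) - 1/426539 = 12472426898/426539 + sqrt(260717)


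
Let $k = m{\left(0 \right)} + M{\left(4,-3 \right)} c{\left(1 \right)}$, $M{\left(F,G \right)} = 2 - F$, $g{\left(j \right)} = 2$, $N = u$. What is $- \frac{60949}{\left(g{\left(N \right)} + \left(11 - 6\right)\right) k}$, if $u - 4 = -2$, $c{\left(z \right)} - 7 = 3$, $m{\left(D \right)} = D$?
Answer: $\frac{8707}{20} \approx 435.35$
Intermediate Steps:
$c{\left(z \right)} = 10$ ($c{\left(z \right)} = 7 + 3 = 10$)
$u = 2$ ($u = 4 - 2 = 2$)
$N = 2$
$k = -20$ ($k = 0 + \left(2 - 4\right) 10 = 0 - 20 = -20$)
$- \frac{60949}{\left(g{\left(N \right)} + \left(11 - 6\right)\right) k} = - \frac{60949}{\left(2 + \left(11 - 6\right)\right) \left(-20\right)} = - \frac{60949}{\left(2 + 5\right) \left(-20\right)} = - \frac{60949}{7 \left(-20\right)} = - \frac{60949}{-140} = \left(-60949\right) \left(- \frac{1}{140}\right) = \frac{8707}{20}$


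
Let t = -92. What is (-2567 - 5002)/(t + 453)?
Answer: -7569/361 ≈ -20.967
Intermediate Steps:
(-2567 - 5002)/(t + 453) = (-2567 - 5002)/(-92 + 453) = -7569/361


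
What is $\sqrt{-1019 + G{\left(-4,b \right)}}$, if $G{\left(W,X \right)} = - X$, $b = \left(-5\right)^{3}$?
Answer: $i \sqrt{894} \approx 29.9 i$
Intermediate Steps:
$b = -125$
$\sqrt{-1019 + G{\left(-4,b \right)}} = \sqrt{-1019 - -125} = \sqrt{-1019 + 125} = \sqrt{-894} = i \sqrt{894}$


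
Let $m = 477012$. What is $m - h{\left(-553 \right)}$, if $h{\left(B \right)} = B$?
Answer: $477565$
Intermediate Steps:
$m - h{\left(-553 \right)} = 477012 - -553 = 477012 + 553 = 477565$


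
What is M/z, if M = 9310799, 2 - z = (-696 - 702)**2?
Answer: -9310799/1954402 ≈ -4.7640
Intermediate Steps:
z = -1954402 (z = 2 - (-696 - 702)**2 = 2 - 1*(-1398)**2 = 2 - 1*1954404 = 2 - 1954404 = -1954402)
M/z = 9310799/(-1954402) = 9310799*(-1/1954402) = -9310799/1954402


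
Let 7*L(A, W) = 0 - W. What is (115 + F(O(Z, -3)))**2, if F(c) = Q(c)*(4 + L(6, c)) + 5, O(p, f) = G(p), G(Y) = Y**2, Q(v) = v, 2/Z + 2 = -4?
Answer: 4663660681/321489 ≈ 14506.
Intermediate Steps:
Z = -1/3 (Z = 2/(-2 - 4) = 2/(-6) = 2*(-1/6) = -1/3 ≈ -0.33333)
L(A, W) = -W/7 (L(A, W) = (0 - W)/7 = (-W)/7 = -W/7)
O(p, f) = p**2
F(c) = 5 + c*(4 - c/7) (F(c) = c*(4 - c/7) + 5 = 5 + c*(4 - c/7))
(115 + F(O(Z, -3)))**2 = (115 + (5 + 4*(-1/3)**2 - ((-1/3)**2)**2/7))**2 = (115 + (5 + 4*(1/9) - (1/9)**2/7))**2 = (115 + (5 + 4/9 - 1/7*1/81))**2 = (115 + (5 + 4/9 - 1/567))**2 = (115 + 3086/567)**2 = (68291/567)**2 = 4663660681/321489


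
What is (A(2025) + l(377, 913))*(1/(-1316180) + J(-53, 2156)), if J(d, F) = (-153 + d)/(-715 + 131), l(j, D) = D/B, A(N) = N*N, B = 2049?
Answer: 71190764132595589/49217563965 ≈ 1.4465e+6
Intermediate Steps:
A(N) = N²
l(j, D) = D/2049
J(d, F) = 153/584 - d/584 (J(d, F) = (-153 + d)/(-584) = (-153 + d)*(-1/584) = 153/584 - d/584)
(A(2025) + l(377, 913))*(1/(-1316180) + J(-53, 2156)) = (2025² + (1/2049)*913)*(1/(-1316180) + (153/584 - 1/584*(-53))) = (4100625 + 913/2049)*(-1/1316180 + (153/584 + 53/584)) = 8402181538*(-1/1316180 + 103/292)/2049 = (8402181538/2049)*(16945781/48040570) = 71190764132595589/49217563965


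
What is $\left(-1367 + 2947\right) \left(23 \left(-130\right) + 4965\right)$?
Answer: $3120500$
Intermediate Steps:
$\left(-1367 + 2947\right) \left(23 \left(-130\right) + 4965\right) = 1580 \left(-2990 + 4965\right) = 1580 \cdot 1975 = 3120500$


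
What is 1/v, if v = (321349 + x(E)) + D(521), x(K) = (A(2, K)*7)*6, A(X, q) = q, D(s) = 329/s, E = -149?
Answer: 521/164162740 ≈ 3.1737e-6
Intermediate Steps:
x(K) = 42*K (x(K) = (K*7)*6 = (7*K)*6 = 42*K)
v = 164162740/521 (v = (321349 + 42*(-149)) + 329/521 = (321349 - 6258) + 329*(1/521) = 315091 + 329/521 = 164162740/521 ≈ 3.1509e+5)
1/v = 1/(164162740/521) = 521/164162740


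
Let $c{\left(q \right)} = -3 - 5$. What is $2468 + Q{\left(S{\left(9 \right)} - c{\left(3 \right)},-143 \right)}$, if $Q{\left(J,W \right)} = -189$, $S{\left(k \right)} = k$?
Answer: $2279$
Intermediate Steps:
$c{\left(q \right)} = -8$ ($c{\left(q \right)} = -3 - 5 = -8$)
$2468 + Q{\left(S{\left(9 \right)} - c{\left(3 \right)},-143 \right)} = 2468 - 189 = 2279$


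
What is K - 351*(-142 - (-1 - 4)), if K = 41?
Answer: 48128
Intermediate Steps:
K - 351*(-142 - (-1 - 4)) = 41 - 351*(-142 - (-1 - 4)) = 41 - 351*(-142 - (-5)) = 41 - 351*(-142 - 1*(-5)) = 41 - 351*(-142 + 5) = 41 - 351*(-137) = 41 + 48087 = 48128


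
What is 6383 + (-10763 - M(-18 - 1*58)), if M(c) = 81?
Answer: -4461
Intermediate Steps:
6383 + (-10763 - M(-18 - 1*58)) = 6383 + (-10763 - 1*81) = 6383 + (-10763 - 81) = 6383 - 10844 = -4461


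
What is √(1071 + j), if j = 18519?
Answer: √19590 ≈ 139.96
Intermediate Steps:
√(1071 + j) = √(1071 + 18519) = √19590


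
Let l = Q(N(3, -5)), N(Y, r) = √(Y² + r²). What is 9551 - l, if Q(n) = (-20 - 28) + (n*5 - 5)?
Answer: 9604 - 5*√34 ≈ 9574.8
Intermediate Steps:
Q(n) = -53 + 5*n (Q(n) = -48 + (5*n - 5) = -48 + (-5 + 5*n) = -53 + 5*n)
l = -53 + 5*√34 (l = -53 + 5*√(3² + (-5)²) = -53 + 5*√(9 + 25) = -53 + 5*√34 ≈ -23.845)
9551 - l = 9551 - (-53 + 5*√34) = 9551 + (53 - 5*√34) = 9604 - 5*√34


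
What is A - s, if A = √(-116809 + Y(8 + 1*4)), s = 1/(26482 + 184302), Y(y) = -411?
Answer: -1/210784 + 2*I*√29305 ≈ -4.7442e-6 + 342.37*I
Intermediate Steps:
s = 1/210784 ≈ 4.7442e-6
A = 2*I*√29305 (A = √(-116809 - 411) = √(-117220) = 2*I*√29305 ≈ 342.37*I)
A - s = 2*I*√29305 - 1*1/210784 = 2*I*√29305 - 1/210784 = -1/210784 + 2*I*√29305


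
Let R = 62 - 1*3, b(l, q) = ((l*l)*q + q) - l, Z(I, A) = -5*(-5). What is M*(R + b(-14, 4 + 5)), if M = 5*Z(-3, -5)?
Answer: 230750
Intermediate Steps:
Z(I, A) = 25
b(l, q) = q - l + q*l² (b(l, q) = (l²*q + q) - l = (q*l² + q) - l = (q + q*l²) - l = q - l + q*l²)
R = 59 (R = 62 - 3 = 59)
M = 125 (M = 5*25 = 125)
M*(R + b(-14, 4 + 5)) = 125*(59 + ((4 + 5) - 1*(-14) + (4 + 5)*(-14)²)) = 125*(59 + (9 + 14 + 9*196)) = 125*(59 + (9 + 14 + 1764)) = 125*(59 + 1787) = 125*1846 = 230750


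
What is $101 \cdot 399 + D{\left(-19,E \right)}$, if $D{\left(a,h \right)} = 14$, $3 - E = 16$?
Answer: $40313$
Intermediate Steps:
$E = -13$ ($E = 3 - 16 = -13$)
$101 \cdot 399 + D{\left(-19,E \right)} = 101 \cdot 399 + 14 = 40299 + 14 = 40313$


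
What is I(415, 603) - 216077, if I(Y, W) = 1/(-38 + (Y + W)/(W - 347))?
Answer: -941015463/4355 ≈ -2.1608e+5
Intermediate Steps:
I(Y, W) = 1/(-38 + (W + Y)/(-347 + W))
I(415, 603) - 216077 = (-347 + 603)/(13186 + 415 - 37*603) - 216077 = 256/(13186 + 415 - 22311) - 216077 = 256/(-8710) - 216077 = -1/8710*256 - 216077 = -128/4355 - 216077 = -941015463/4355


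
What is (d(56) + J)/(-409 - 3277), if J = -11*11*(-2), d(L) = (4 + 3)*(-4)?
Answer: -107/1843 ≈ -0.058057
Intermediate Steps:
d(L) = -28 (d(L) = 7*(-4) = -28)
J = 242 (J = -121*(-2) = 242)
(d(56) + J)/(-409 - 3277) = (-28 + 242)/(-409 - 3277) = 214/(-3686) = 214*(-1/3686) = -107/1843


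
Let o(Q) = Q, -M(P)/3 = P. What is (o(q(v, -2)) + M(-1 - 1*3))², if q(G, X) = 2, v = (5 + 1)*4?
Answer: 196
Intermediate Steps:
M(P) = -3*P
v = 24 (v = 6*4 = 24)
(o(q(v, -2)) + M(-1 - 1*3))² = (2 - 3*(-1 - 1*3))² = (2 - 3*(-1 - 3))² = (2 - 3*(-4))² = (2 + 12)² = 14² = 196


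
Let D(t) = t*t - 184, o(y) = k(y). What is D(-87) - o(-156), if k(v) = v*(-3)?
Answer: 6917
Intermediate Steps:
k(v) = -3*v
o(y) = -3*y
D(t) = -184 + t² (D(t) = t² - 184 = -184 + t²)
D(-87) - o(-156) = (-184 + (-87)²) - (-3)*(-156) = (-184 + 7569) - 1*468 = 7385 - 468 = 6917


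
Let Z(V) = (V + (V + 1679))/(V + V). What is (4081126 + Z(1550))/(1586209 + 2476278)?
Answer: 12651495379/12593709700 ≈ 1.0046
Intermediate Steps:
Z(V) = (1679 + 2*V)/(2*V) (Z(V) = (V + (1679 + V))/((2*V)) = (1679 + 2*V)*(1/(2*V)) = (1679 + 2*V)/(2*V))
(4081126 + Z(1550))/(1586209 + 2476278) = (4081126 + (1679/2 + 1550)/1550)/(1586209 + 2476278) = (4081126 + (1/1550)*(4779/2))/4062487 = (4081126 + 4779/3100)*(1/4062487) = (12651495379/3100)*(1/4062487) = 12651495379/12593709700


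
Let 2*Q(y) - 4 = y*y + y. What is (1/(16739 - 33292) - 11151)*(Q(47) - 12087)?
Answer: 2022470496328/16553 ≈ 1.2218e+8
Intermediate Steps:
Q(y) = 2 + y/2 + y²/2 (Q(y) = 2 + (y*y + y)/2 = 2 + (y² + y)/2 = 2 + (y + y²)/2 = 2 + (y/2 + y²/2) = 2 + y/2 + y²/2)
(1/(16739 - 33292) - 11151)*(Q(47) - 12087) = (1/(16739 - 33292) - 11151)*((2 + (½)*47 + (½)*47²) - 12087) = (1/(-16553) - 11151)*((2 + 47/2 + (½)*2209) - 12087) = (-1/16553 - 11151)*((2 + 47/2 + 2209/2) - 12087) = -184582504*(1130 - 12087)/16553 = -184582504/16553*(-10957) = 2022470496328/16553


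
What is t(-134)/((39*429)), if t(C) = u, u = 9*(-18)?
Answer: -18/1859 ≈ -0.0096826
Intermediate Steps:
u = -162
t(C) = -162
t(-134)/((39*429)) = -162/(39*429) = -162/16731 = -162*1/16731 = -18/1859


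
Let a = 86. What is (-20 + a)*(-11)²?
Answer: 7986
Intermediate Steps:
(-20 + a)*(-11)² = (-20 + 86)*(-11)² = 66*121 = 7986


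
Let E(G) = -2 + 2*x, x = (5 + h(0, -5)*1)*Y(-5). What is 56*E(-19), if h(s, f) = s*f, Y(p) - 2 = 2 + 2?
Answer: 3248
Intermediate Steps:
Y(p) = 6 (Y(p) = 2 + (2 + 2) = 2 + 4 = 6)
h(s, f) = f*s
x = 30 (x = (5 - 5*0*1)*6 = (5 + 0*1)*6 = (5 + 0)*6 = 5*6 = 30)
E(G) = 58 (E(G) = -2 + 2*30 = -2 + 60 = 58)
56*E(-19) = 56*58 = 3248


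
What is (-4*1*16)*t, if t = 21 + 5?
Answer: -1664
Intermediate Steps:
t = 26
(-4*1*16)*t = (-4*1*16)*26 = -4*16*26 = -64*26 = -1664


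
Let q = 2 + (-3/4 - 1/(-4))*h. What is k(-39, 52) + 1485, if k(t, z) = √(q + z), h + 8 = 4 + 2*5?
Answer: 1485 + √51 ≈ 1492.1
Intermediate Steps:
h = 6 (h = -8 + (4 + 2*5) = -8 + (4 + 10) = -8 + 14 = 6)
q = -1 (q = 2 + (-3/4 - 1/(-4))*6 = 2 + (-3*¼ - 1*(-¼))*6 = 2 + (-¾ + ¼)*6 = 2 - ½*6 = 2 - 3 = -1)
k(t, z) = √(-1 + z)
k(-39, 52) + 1485 = √(-1 + 52) + 1485 = √51 + 1485 = 1485 + √51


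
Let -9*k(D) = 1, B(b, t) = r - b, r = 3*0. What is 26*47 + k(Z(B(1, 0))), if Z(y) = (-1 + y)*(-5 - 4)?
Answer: 10997/9 ≈ 1221.9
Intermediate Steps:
r = 0
B(b, t) = -b (B(b, t) = 0 - b = -b)
Z(y) = 9 - 9*y (Z(y) = (-1 + y)*(-9) = 9 - 9*y)
k(D) = -⅑ (k(D) = -⅑*1 = -⅑)
26*47 + k(Z(B(1, 0))) = 26*47 - ⅑ = 1222 - ⅑ = 10997/9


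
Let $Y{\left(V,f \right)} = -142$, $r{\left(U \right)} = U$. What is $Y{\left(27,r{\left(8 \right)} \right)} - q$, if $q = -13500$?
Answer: $13358$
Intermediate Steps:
$Y{\left(27,r{\left(8 \right)} \right)} - q = -142 - -13500 = -142 + 13500 = 13358$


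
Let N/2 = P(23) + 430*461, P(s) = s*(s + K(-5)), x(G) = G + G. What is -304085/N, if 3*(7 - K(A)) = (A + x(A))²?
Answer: -60817/78878 ≈ -0.77103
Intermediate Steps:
x(G) = 2*G
K(A) = 7 - 3*A² (K(A) = 7 - (A + 2*A)²/3 = 7 - 9*A²/3 = 7 - 3*A²)
P(s) = s*(-68 + s) (P(s) = s*(s + (7 - 3*(-5)²)) = s*(s + (7 - 3*25)) = s*(s + (7 - 75)) = s*(s - 68) = s*(-68 + s))
N = 394390 (N = 2*(23*(-68 + 23) + 430*461) = 2*(23*(-45) + 198230) = 2*(-1035 + 198230) = 2*197195 = 394390)
-304085/N = -304085/394390 = -304085*1/394390 = -60817/78878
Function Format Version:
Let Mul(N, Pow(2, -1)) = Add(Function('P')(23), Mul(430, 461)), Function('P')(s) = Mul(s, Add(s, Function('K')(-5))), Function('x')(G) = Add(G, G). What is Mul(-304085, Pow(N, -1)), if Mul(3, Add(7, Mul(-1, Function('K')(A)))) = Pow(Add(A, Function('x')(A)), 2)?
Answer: Rational(-60817, 78878) ≈ -0.77103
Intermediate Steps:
Function('x')(G) = Mul(2, G)
Function('K')(A) = Add(7, Mul(-3, Pow(A, 2))) (Function('K')(A) = Add(7, Mul(Rational(-1, 3), Pow(Add(A, Mul(2, A)), 2))) = Add(7, Mul(Rational(-1, 3), Pow(Mul(3, A), 2))) = Add(7, Mul(Rational(-1, 3), Mul(9, Pow(A, 2)))) = Add(7, Mul(-3, Pow(A, 2))))
Function('P')(s) = Mul(s, Add(-68, s)) (Function('P')(s) = Mul(s, Add(s, Add(7, Mul(-3, Pow(-5, 2))))) = Mul(s, Add(s, Add(7, Mul(-3, 25)))) = Mul(s, Add(s, Add(7, -75))) = Mul(s, Add(s, -68)) = Mul(s, Add(-68, s)))
N = 394390 (N = Mul(2, Add(Mul(23, Add(-68, 23)), Mul(430, 461))) = Mul(2, Add(Mul(23, -45), 198230)) = Mul(2, Add(-1035, 198230)) = Mul(2, 197195) = 394390)
Mul(-304085, Pow(N, -1)) = Mul(-304085, Pow(394390, -1)) = Mul(-304085, Rational(1, 394390)) = Rational(-60817, 78878)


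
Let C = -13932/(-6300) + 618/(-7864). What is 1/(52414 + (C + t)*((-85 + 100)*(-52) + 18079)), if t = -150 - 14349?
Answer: -688100/172526549866609 ≈ -3.9884e-9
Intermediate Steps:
C = 1467609/688100 (C = -13932*(-1/6300) + 618*(-1/7864) = 387/175 - 309/3932 = 1467609/688100 ≈ 2.1328)
t = -14499
1/(52414 + (C + t)*((-85 + 100)*(-52) + 18079)) = 1/(52414 + (1467609/688100 - 14499)*((-85 + 100)*(-52) + 18079)) = 1/(52414 - 9975294291*(15*(-52) + 18079)/688100) = 1/(52414 - 9975294291*(-780 + 18079)/688100) = 1/(52414 - 9975294291/688100*17299) = 1/(52414 - 172562615940009/688100) = 1/(-172526549866609/688100) = -688100/172526549866609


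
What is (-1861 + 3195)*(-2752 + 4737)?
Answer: 2647990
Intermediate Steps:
(-1861 + 3195)*(-2752 + 4737) = 1334*1985 = 2647990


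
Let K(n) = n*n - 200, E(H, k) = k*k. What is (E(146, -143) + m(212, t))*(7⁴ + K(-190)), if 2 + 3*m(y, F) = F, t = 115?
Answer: 784659820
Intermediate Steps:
E(H, k) = k²
m(y, F) = -⅔ + F/3
K(n) = -200 + n² (K(n) = n² - 200 = -200 + n²)
(E(146, -143) + m(212, t))*(7⁴ + K(-190)) = ((-143)² + (-⅔ + (⅓)*115))*(7⁴ + (-200 + (-190)²)) = (20449 + (-⅔ + 115/3))*(2401 + (-200 + 36100)) = (20449 + 113/3)*(2401 + 35900) = (61460/3)*38301 = 784659820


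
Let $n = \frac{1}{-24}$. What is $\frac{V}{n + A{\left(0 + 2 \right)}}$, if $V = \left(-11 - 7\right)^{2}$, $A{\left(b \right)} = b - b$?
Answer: $-7776$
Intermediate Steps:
$n = - \frac{1}{24} \approx -0.041667$
$A{\left(b \right)} = 0$
$V = 324$ ($V = \left(-18\right)^{2} = 324$)
$\frac{V}{n + A{\left(0 + 2 \right)}} = \frac{324}{- \frac{1}{24} + 0} = \frac{324}{- \frac{1}{24}} = 324 \left(-24\right) = -7776$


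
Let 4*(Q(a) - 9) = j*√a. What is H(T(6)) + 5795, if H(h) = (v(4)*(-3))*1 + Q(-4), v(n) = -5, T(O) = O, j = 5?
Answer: 5819 + 5*I/2 ≈ 5819.0 + 2.5*I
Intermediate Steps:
Q(a) = 9 + 5*√a/4 (Q(a) = 9 + (5*√a)/4 = 9 + 5*√a/4)
H(h) = 24 + 5*I/2 (H(h) = -5*(-3)*1 + (9 + 5*√(-4)/4) = 15*1 + (9 + 5*(2*I)/4) = 15 + (9 + 5*I/2) = 24 + 5*I/2)
H(T(6)) + 5795 = (24 + 5*I/2) + 5795 = 5819 + 5*I/2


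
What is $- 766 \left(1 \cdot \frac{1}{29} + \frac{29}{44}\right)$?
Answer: $- \frac{338955}{638} \approx -531.28$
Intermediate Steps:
$- 766 \left(1 \cdot \frac{1}{29} + \frac{29}{44}\right) = - 766 \left(1 \cdot \frac{1}{29} + 29 \cdot \frac{1}{44}\right) = - 766 \left(\frac{1}{29} + \frac{29}{44}\right) = \left(-766\right) \frac{885}{1276} = - \frac{338955}{638}$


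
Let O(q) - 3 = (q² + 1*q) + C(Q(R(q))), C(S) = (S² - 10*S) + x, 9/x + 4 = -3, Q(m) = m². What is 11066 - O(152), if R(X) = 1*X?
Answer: -3735031774/7 ≈ -5.3358e+8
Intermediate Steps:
R(X) = X
x = -9/7 (x = 9/(-4 - 3) = 9/(-7) = 9*(-⅐) = -9/7 ≈ -1.2857)
C(S) = -9/7 + S² - 10*S (C(S) = (S² - 10*S) - 9/7 = -9/7 + S² - 10*S)
O(q) = 12/7 + q + q⁴ - 9*q² (O(q) = 3 + ((q² + 1*q) + (-9/7 + (q²)² - 10*q²)) = 3 + ((q² + q) + (-9/7 + q⁴ - 10*q²)) = 3 + ((q + q²) + (-9/7 + q⁴ - 10*q²)) = 3 + (-9/7 + q + q⁴ - 9*q²) = 12/7 + q + q⁴ - 9*q²)
11066 - O(152) = 11066 - (12/7 + 152 + 152⁴ - 9*152²) = 11066 - (12/7 + 152 + 533794816 - 9*23104) = 11066 - (12/7 + 152 + 533794816 - 207936) = 11066 - 1*3735109236/7 = 11066 - 3735109236/7 = -3735031774/7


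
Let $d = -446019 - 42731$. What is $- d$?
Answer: $488750$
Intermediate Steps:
$d = -488750$ ($d = -446019 - 42731 = -488750$)
$- d = \left(-1\right) \left(-488750\right) = 488750$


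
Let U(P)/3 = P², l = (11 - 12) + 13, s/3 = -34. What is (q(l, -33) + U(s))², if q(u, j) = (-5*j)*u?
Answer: 1101708864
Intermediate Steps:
s = -102 (s = 3*(-34) = -102)
l = 12 (l = -1 + 13 = 12)
q(u, j) = -5*j*u
U(P) = 3*P²
(q(l, -33) + U(s))² = (-5*(-33)*12 + 3*(-102)²)² = (1980 + 3*10404)² = (1980 + 31212)² = 33192² = 1101708864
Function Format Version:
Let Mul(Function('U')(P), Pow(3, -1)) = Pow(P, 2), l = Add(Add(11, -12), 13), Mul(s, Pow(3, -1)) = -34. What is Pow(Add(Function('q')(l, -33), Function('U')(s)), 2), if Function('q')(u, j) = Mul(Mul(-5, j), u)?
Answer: 1101708864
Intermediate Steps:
s = -102 (s = Mul(3, -34) = -102)
l = 12 (l = Add(-1, 13) = 12)
Function('q')(u, j) = Mul(-5, j, u)
Function('U')(P) = Mul(3, Pow(P, 2))
Pow(Add(Function('q')(l, -33), Function('U')(s)), 2) = Pow(Add(Mul(-5, -33, 12), Mul(3, Pow(-102, 2))), 2) = Pow(Add(1980, Mul(3, 10404)), 2) = Pow(Add(1980, 31212), 2) = Pow(33192, 2) = 1101708864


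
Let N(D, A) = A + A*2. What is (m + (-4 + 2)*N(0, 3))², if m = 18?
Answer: 0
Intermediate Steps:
N(D, A) = 3*A (N(D, A) = A + 2*A = 3*A)
(m + (-4 + 2)*N(0, 3))² = (18 + (-4 + 2)*(3*3))² = (18 - 2*9)² = (18 - 18)² = 0² = 0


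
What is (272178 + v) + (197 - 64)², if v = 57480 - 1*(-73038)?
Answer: 420385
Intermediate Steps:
v = 130518 (v = 57480 + 73038 = 130518)
(272178 + v) + (197 - 64)² = (272178 + 130518) + (197 - 64)² = 402696 + 133² = 402696 + 17689 = 420385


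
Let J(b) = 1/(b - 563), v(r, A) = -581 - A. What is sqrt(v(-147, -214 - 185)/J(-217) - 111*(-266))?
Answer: 3*sqrt(19054) ≈ 414.11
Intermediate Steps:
J(b) = 1/(-563 + b)
sqrt(v(-147, -214 - 185)/J(-217) - 111*(-266)) = sqrt((-581 - (-214 - 185))/(1/(-563 - 217)) - 111*(-266)) = sqrt((-581 - 1*(-399))/(1/(-780)) + 29526) = sqrt((-581 + 399)/(-1/780) + 29526) = sqrt(-182*(-780) + 29526) = sqrt(141960 + 29526) = sqrt(171486) = 3*sqrt(19054)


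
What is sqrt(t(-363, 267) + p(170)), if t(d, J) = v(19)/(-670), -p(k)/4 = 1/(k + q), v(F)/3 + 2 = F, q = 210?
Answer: I*sqrt(14041190)/12730 ≈ 0.29436*I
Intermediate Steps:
v(F) = -6 + 3*F
p(k) = -4/(210 + k) (p(k) = -4/(k + 210) = -4/(210 + k))
t(d, J) = -51/670 (t(d, J) = (-6 + 3*19)/(-670) = (-6 + 57)*(-1/670) = 51*(-1/670) = -51/670)
sqrt(t(-363, 267) + p(170)) = sqrt(-51/670 - 4/(210 + 170)) = sqrt(-51/670 - 4/380) = sqrt(-51/670 - 4*1/380) = sqrt(-51/670 - 1/95) = sqrt(-1103/12730) = I*sqrt(14041190)/12730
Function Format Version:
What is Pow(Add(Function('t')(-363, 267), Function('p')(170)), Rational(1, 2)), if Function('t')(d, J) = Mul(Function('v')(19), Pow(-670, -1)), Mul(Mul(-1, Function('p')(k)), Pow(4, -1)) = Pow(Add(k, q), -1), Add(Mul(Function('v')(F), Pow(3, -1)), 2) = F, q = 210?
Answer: Mul(Rational(1, 12730), I, Pow(14041190, Rational(1, 2))) ≈ Mul(0.29436, I)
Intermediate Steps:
Function('v')(F) = Add(-6, Mul(3, F))
Function('p')(k) = Mul(-4, Pow(Add(210, k), -1)) (Function('p')(k) = Mul(-4, Pow(Add(k, 210), -1)) = Mul(-4, Pow(Add(210, k), -1)))
Function('t')(d, J) = Rational(-51, 670) (Function('t')(d, J) = Mul(Add(-6, Mul(3, 19)), Pow(-670, -1)) = Mul(Add(-6, 57), Rational(-1, 670)) = Mul(51, Rational(-1, 670)) = Rational(-51, 670))
Pow(Add(Function('t')(-363, 267), Function('p')(170)), Rational(1, 2)) = Pow(Add(Rational(-51, 670), Mul(-4, Pow(Add(210, 170), -1))), Rational(1, 2)) = Pow(Add(Rational(-51, 670), Mul(-4, Pow(380, -1))), Rational(1, 2)) = Pow(Add(Rational(-51, 670), Mul(-4, Rational(1, 380))), Rational(1, 2)) = Pow(Add(Rational(-51, 670), Rational(-1, 95)), Rational(1, 2)) = Pow(Rational(-1103, 12730), Rational(1, 2)) = Mul(Rational(1, 12730), I, Pow(14041190, Rational(1, 2)))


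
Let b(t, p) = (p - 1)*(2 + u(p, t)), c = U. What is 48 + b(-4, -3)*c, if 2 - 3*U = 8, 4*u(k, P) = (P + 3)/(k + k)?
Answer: 193/3 ≈ 64.333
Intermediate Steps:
u(k, P) = (3 + P)/(8*k) (u(k, P) = ((P + 3)/(k + k))/4 = ((3 + P)/((2*k)))/4 = ((3 + P)*(1/(2*k)))/4 = ((3 + P)/(2*k))/4 = (3 + P)/(8*k))
U = -2 (U = ⅔ - ⅓*8 = ⅔ - 8/3 = -2)
c = -2
b(t, p) = (-1 + p)*(2 + (3 + t)/(8*p)) (b(t, p) = (p - 1)*(2 + (3 + t)/(8*p)) = (-1 + p)*(2 + (3 + t)/(8*p)))
48 + b(-4, -3)*c = 48 + ((⅛)*(-3 - 1*(-4) - 3*(-13 - 4 + 16*(-3)))/(-3))*(-2) = 48 + ((⅛)*(-⅓)*(-3 + 4 - 3*(-13 - 4 - 48)))*(-2) = 48 + ((⅛)*(-⅓)*(-3 + 4 - 3*(-65)))*(-2) = 48 + ((⅛)*(-⅓)*(-3 + 4 + 195))*(-2) = 48 + ((⅛)*(-⅓)*196)*(-2) = 48 - 49/6*(-2) = 48 + 49/3 = 193/3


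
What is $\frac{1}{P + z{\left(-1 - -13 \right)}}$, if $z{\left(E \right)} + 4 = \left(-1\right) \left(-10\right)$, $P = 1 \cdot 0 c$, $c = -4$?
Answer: $\frac{1}{6} \approx 0.16667$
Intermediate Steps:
$P = 0$ ($P = 1 \cdot 0 \left(-4\right) = 0 \left(-4\right) = 0$)
$z{\left(E \right)} = 6$ ($z{\left(E \right)} = -4 - -10 = -4 + 10 = 6$)
$\frac{1}{P + z{\left(-1 - -13 \right)}} = \frac{1}{0 + 6} = \frac{1}{6}$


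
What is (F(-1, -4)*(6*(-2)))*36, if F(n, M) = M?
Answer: 1728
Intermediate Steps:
(F(-1, -4)*(6*(-2)))*36 = -24*(-2)*36 = -4*(-12)*36 = 48*36 = 1728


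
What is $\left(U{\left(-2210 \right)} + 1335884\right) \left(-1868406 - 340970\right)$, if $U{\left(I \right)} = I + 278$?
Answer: $-2947201533952$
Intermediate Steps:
$U{\left(I \right)} = 278 + I$
$\left(U{\left(-2210 \right)} + 1335884\right) \left(-1868406 - 340970\right) = \left(\left(278 - 2210\right) + 1335884\right) \left(-1868406 - 340970\right) = \left(-1932 + 1335884\right) \left(-2209376\right) = 1333952 \left(-2209376\right) = -2947201533952$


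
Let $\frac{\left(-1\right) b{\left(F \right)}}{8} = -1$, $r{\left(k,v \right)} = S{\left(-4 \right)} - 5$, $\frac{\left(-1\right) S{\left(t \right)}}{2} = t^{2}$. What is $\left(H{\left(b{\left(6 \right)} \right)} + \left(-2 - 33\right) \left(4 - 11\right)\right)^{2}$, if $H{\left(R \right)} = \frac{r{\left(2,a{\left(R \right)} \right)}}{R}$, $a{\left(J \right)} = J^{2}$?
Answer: $\frac{3697929}{64} \approx 57780.0$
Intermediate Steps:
$S{\left(t \right)} = - 2 t^{2}$
$r{\left(k,v \right)} = -37$ ($r{\left(k,v \right)} = - 2 \left(-4\right)^{2} - 5 = \left(-2\right) 16 - 5 = -32 - 5 = -37$)
$b{\left(F \right)} = 8$ ($b{\left(F \right)} = \left(-8\right) \left(-1\right) = 8$)
$H{\left(R \right)} = - \frac{37}{R}$
$\left(H{\left(b{\left(6 \right)} \right)} + \left(-2 - 33\right) \left(4 - 11\right)\right)^{2} = \left(- \frac{37}{8} + \left(-2 - 33\right) \left(4 - 11\right)\right)^{2} = \left(\left(-37\right) \frac{1}{8} - -245\right)^{2} = \left(- \frac{37}{8} + 245\right)^{2} = \left(\frac{1923}{8}\right)^{2} = \frac{3697929}{64}$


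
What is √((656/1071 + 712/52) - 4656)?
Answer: I*√99976920134/4641 ≈ 68.13*I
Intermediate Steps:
√((656/1071 + 712/52) - 4656) = √((656*(1/1071) + 712*(1/52)) - 4656) = √((656/1071 + 178/13) - 4656) = √(199166/13923 - 4656) = √(-64626322/13923) = I*√99976920134/4641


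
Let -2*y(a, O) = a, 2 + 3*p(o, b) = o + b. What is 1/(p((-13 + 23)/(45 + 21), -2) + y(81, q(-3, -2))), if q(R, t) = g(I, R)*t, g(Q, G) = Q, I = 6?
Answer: -198/8273 ≈ -0.023933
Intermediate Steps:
p(o, b) = -2/3 + b/3 + o/3 (p(o, b) = -2/3 + (o + b)/3 = -2/3 + (b + o)/3 = -2/3 + (b/3 + o/3) = -2/3 + b/3 + o/3)
q(R, t) = 6*t
y(a, O) = -a/2
1/(p((-13 + 23)/(45 + 21), -2) + y(81, q(-3, -2))) = 1/((-2/3 + (1/3)*(-2) + ((-13 + 23)/(45 + 21))/3) - 1/2*81) = 1/((-2/3 - 2/3 + (10/66)/3) - 81/2) = 1/((-2/3 - 2/3 + (10*(1/66))/3) - 81/2) = 1/((-2/3 - 2/3 + (1/3)*(5/33)) - 81/2) = 1/((-2/3 - 2/3 + 5/99) - 81/2) = 1/(-127/99 - 81/2) = 1/(-8273/198) = -198/8273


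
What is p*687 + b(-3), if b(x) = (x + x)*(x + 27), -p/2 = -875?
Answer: 1202106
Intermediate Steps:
p = 1750 (p = -2*(-875) = 1750)
b(x) = 2*x*(27 + x) (b(x) = (2*x)*(27 + x) = 2*x*(27 + x))
p*687 + b(-3) = 1750*687 + 2*(-3)*(27 - 3) = 1202250 + 2*(-3)*24 = 1202250 - 144 = 1202106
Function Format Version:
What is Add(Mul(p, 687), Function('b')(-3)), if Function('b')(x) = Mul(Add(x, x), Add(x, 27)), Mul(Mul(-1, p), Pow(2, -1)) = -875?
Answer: 1202106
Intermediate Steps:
p = 1750 (p = Mul(-2, -875) = 1750)
Function('b')(x) = Mul(2, x, Add(27, x)) (Function('b')(x) = Mul(Mul(2, x), Add(27, x)) = Mul(2, x, Add(27, x)))
Add(Mul(p, 687), Function('b')(-3)) = Add(Mul(1750, 687), Mul(2, -3, Add(27, -3))) = Add(1202250, Mul(2, -3, 24)) = Add(1202250, -144) = 1202106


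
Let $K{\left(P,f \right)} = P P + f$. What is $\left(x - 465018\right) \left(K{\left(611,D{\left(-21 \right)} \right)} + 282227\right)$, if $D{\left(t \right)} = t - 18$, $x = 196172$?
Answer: $-176230972614$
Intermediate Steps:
$D{\left(t \right)} = -18 + t$
$K{\left(P,f \right)} = f + P^{2}$ ($K{\left(P,f \right)} = P^{2} + f = f + P^{2}$)
$\left(x - 465018\right) \left(K{\left(611,D{\left(-21 \right)} \right)} + 282227\right) = \left(196172 - 465018\right) \left(\left(\left(-18 - 21\right) + 611^{2}\right) + 282227\right) = - 268846 \left(\left(-39 + 373321\right) + 282227\right) = - 268846 \left(373282 + 282227\right) = \left(-268846\right) 655509 = -176230972614$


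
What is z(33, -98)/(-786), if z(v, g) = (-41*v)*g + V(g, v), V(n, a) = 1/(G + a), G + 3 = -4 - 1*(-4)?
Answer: -3977821/23580 ≈ -168.69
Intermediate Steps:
G = -3 (G = -3 + (-4 - 1*(-4)) = -3 + (-4 + 4) = -3 + 0 = -3)
V(n, a) = 1/(-3 + a)
z(v, g) = 1/(-3 + v) - 41*g*v (z(v, g) = (-41*v)*g + 1/(-3 + v) = -41*g*v + 1/(-3 + v) = 1/(-3 + v) - 41*g*v)
z(33, -98)/(-786) = ((1 - 41*(-98)*33*(-3 + 33))/(-3 + 33))/(-786) = ((1 - 41*(-98)*33*30)/30)*(-1/786) = ((1 + 3977820)/30)*(-1/786) = ((1/30)*3977821)*(-1/786) = (3977821/30)*(-1/786) = -3977821/23580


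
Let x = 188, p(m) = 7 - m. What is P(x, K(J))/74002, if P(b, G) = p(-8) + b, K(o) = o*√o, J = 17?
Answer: 203/74002 ≈ 0.0027432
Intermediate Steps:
K(o) = o^(3/2)
P(b, G) = 15 + b (P(b, G) = (7 - 1*(-8)) + b = (7 + 8) + b = 15 + b)
P(x, K(J))/74002 = (15 + 188)/74002 = 203*(1/74002) = 203/74002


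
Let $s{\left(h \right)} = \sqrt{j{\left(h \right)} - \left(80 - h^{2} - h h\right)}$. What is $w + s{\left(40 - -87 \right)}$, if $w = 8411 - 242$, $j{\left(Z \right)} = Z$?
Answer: $8169 + \sqrt{32305} \approx 8348.7$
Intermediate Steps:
$w = 8169$
$s{\left(h \right)} = \sqrt{-80 + h + 2 h^{2}}$ ($s{\left(h \right)} = \sqrt{h - \left(80 - h^{2} - h h\right)} = \sqrt{h + \left(\left(h^{2} + h^{2}\right) - 80\right)} = \sqrt{h + \left(2 h^{2} - 80\right)} = \sqrt{h + \left(-80 + 2 h^{2}\right)} = \sqrt{-80 + h + 2 h^{2}}$)
$w + s{\left(40 - -87 \right)} = 8169 + \sqrt{-80 + \left(40 - -87\right) + 2 \left(40 - -87\right)^{2}} = 8169 + \sqrt{-80 + \left(40 + 87\right) + 2 \left(40 + 87\right)^{2}} = 8169 + \sqrt{-80 + 127 + 2 \cdot 127^{2}} = 8169 + \sqrt{-80 + 127 + 2 \cdot 16129} = 8169 + \sqrt{-80 + 127 + 32258} = 8169 + \sqrt{32305}$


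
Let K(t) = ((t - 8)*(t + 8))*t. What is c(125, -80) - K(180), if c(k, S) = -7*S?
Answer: -5819920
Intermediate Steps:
K(t) = t*(-8 + t)*(8 + t) (K(t) = ((-8 + t)*(8 + t))*t = t*(-8 + t)*(8 + t))
c(125, -80) - K(180) = -7*(-80) - 180*(-64 + 180²) = 560 - 180*(-64 + 32400) = 560 - 180*32336 = 560 - 1*5820480 = 560 - 5820480 = -5819920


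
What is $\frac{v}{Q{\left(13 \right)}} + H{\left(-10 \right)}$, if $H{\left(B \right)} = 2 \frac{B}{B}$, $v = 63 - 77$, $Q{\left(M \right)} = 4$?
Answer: $- \frac{3}{2} \approx -1.5$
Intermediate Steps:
$v = -14$ ($v = 63 - 77 = -14$)
$H{\left(B \right)} = 2$ ($H{\left(B \right)} = 2 \cdot 1 = 2$)
$\frac{v}{Q{\left(13 \right)}} + H{\left(-10 \right)} = \frac{1}{4} \left(-14\right) + 2 = - \frac{7}{2} + 2 = - \frac{3}{2}$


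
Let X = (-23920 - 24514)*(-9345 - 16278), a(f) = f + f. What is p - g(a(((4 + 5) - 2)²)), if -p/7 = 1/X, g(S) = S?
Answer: -121620389443/1241024382 ≈ -98.000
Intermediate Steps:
a(f) = 2*f
X = 1241024382 (X = -48434*(-25623) = 1241024382)
p = -7/1241024382 ≈ -5.6405e-9
p - g(a(((4 + 5) - 2)²)) = -7/1241024382 - 2*((4 + 5) - 2)² = -7/1241024382 - 2*(9 - 2)² = -7/1241024382 - 2*7² = -7/1241024382 - 2*49 = -7/1241024382 - 1*98 = -7/1241024382 - 98 = -121620389443/1241024382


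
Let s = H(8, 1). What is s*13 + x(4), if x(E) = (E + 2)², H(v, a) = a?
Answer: 49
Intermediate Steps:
x(E) = (2 + E)²
s = 1
s*13 + x(4) = 1*13 + (2 + 4)² = 13 + 6² = 13 + 36 = 49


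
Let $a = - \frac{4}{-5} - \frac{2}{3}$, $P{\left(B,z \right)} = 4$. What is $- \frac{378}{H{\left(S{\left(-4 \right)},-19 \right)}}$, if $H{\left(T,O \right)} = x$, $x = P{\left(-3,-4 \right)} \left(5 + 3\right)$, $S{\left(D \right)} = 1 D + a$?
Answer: $- \frac{189}{16} \approx -11.813$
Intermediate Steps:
$a = \frac{2}{15}$ ($a = \left(-4\right) \left(- \frac{1}{5}\right) - \frac{2}{3} = \frac{4}{5} - \frac{2}{3} = \frac{2}{15} \approx 0.13333$)
$S{\left(D \right)} = \frac{2}{15} + D$ ($S{\left(D \right)} = 1 D + \frac{2}{15} = D + \frac{2}{15} = \frac{2}{15} + D$)
$x = 32$ ($x = 4 \left(5 + 3\right) = 4 \cdot 8 = 32$)
$H{\left(T,O \right)} = 32$
$- \frac{378}{H{\left(S{\left(-4 \right)},-19 \right)}} = - \frac{378}{32} = \left(-378\right) \frac{1}{32} = - \frac{189}{16}$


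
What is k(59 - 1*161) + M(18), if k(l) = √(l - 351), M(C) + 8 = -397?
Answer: -405 + I*√453 ≈ -405.0 + 21.284*I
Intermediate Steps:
M(C) = -405 (M(C) = -8 - 397 = -405)
k(l) = √(-351 + l)
k(59 - 1*161) + M(18) = √(-351 + (59 - 1*161)) - 405 = √(-351 + (59 - 161)) - 405 = √(-351 - 102) - 405 = √(-453) - 405 = I*√453 - 405 = -405 + I*√453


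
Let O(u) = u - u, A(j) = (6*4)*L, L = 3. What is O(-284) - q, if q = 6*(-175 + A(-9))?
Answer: 618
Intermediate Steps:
A(j) = 72 (A(j) = (6*4)*3 = 24*3 = 72)
q = -618 (q = 6*(-175 + 72) = 6*(-103) = -618)
O(u) = 0
O(-284) - q = 0 - 1*(-618) = 0 + 618 = 618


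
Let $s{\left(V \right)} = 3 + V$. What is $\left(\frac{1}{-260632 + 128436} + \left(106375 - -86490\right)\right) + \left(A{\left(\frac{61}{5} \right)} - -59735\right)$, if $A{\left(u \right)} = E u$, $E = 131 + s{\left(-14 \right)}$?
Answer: $\frac{33586244543}{132196} \approx 2.5406 \cdot 10^{5}$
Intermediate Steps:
$E = 120$ ($E = 131 + \left(3 - 14\right) = 131 - 11 = 120$)
$A{\left(u \right)} = 120 u$
$\left(\frac{1}{-260632 + 128436} + \left(106375 - -86490\right)\right) + \left(A{\left(\frac{61}{5} \right)} - -59735\right) = \left(\frac{1}{-260632 + 128436} + \left(106375 - -86490\right)\right) + \left(120 \cdot \frac{61}{5} - -59735\right) = \left(\frac{1}{-132196} + \left(106375 + 86490\right)\right) + \left(120 \cdot 61 \cdot \frac{1}{5} + 59735\right) = \left(- \frac{1}{132196} + 192865\right) + \left(120 \cdot \frac{61}{5} + 59735\right) = \frac{25495981539}{132196} + \left(1464 + 59735\right) = \frac{25495981539}{132196} + 61199 = \frac{33586244543}{132196}$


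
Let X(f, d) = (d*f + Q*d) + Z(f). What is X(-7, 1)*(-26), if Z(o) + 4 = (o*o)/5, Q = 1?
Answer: 26/5 ≈ 5.2000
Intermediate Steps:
Z(o) = -4 + o²/5 (Z(o) = -4 + (o*o)/5 = -4 + o²*(⅕) = -4 + o²/5)
X(f, d) = -4 + d + f²/5 + d*f (X(f, d) = (d*f + 1*d) + (-4 + f²/5) = (d*f + d) + (-4 + f²/5) = (d + d*f) + (-4 + f²/5) = -4 + d + f²/5 + d*f)
X(-7, 1)*(-26) = (-4 + 1 + (⅕)*(-7)² + 1*(-7))*(-26) = (-4 + 1 + (⅕)*49 - 7)*(-26) = (-4 + 1 + 49/5 - 7)*(-26) = -⅕*(-26) = 26/5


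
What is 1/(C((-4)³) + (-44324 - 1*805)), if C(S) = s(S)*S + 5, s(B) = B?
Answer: -1/41028 ≈ -2.4374e-5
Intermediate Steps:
C(S) = 5 + S² (C(S) = S*S + 5 = S² + 5 = 5 + S²)
1/(C((-4)³) + (-44324 - 1*805)) = 1/((5 + ((-4)³)²) + (-44324 - 1*805)) = 1/((5 + (-64)²) + (-44324 - 805)) = 1/((5 + 4096) - 45129) = 1/(4101 - 45129) = 1/(-41028) = -1/41028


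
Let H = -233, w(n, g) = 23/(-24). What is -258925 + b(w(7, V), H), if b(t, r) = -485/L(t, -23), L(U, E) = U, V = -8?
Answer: -5943635/23 ≈ -2.5842e+5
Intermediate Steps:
w(n, g) = -23/24 (w(n, g) = 23*(-1/24) = -23/24)
b(t, r) = -485/t
-258925 + b(w(7, V), H) = -258925 - 485/(-23/24) = -258925 - 485*(-24/23) = -258925 + 11640/23 = -5943635/23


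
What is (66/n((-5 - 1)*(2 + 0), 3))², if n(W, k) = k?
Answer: 484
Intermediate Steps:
(66/n((-5 - 1)*(2 + 0), 3))² = (66/3)² = (66*(⅓))² = 22² = 484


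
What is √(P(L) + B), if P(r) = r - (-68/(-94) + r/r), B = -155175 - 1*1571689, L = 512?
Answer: 5*I*√152540615/47 ≈ 1313.9*I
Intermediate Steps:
B = -1726864 (B = -155175 - 1571689 = -1726864)
P(r) = -81/47 + r (P(r) = r - (-68*(-1/94) + 1) = r - (34/47 + 1) = r - 1*81/47 = r - 81/47 = -81/47 + r)
√(P(L) + B) = √((-81/47 + 512) - 1726864) = √(23983/47 - 1726864) = √(-81138625/47) = 5*I*√152540615/47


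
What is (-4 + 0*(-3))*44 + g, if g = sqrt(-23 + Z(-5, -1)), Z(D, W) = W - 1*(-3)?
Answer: -176 + I*sqrt(21) ≈ -176.0 + 4.5826*I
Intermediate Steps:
Z(D, W) = 3 + W (Z(D, W) = W + 3 = 3 + W)
g = I*sqrt(21) (g = sqrt(-23 + (3 - 1)) = sqrt(-23 + 2) = sqrt(-21) = I*sqrt(21) ≈ 4.5826*I)
(-4 + 0*(-3))*44 + g = (-4 + 0*(-3))*44 + I*sqrt(21) = (-4 + 0)*44 + I*sqrt(21) = -4*44 + I*sqrt(21) = -176 + I*sqrt(21)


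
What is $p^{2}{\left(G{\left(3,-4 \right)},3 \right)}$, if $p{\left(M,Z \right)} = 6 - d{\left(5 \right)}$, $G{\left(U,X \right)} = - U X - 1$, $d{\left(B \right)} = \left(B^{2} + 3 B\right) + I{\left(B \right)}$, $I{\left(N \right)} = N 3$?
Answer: $2401$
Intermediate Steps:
$I{\left(N \right)} = 3 N$
$d{\left(B \right)} = B^{2} + 6 B$ ($d{\left(B \right)} = \left(B^{2} + 3 B\right) + 3 B = B^{2} + 6 B$)
$G{\left(U,X \right)} = -1 - U X$ ($G{\left(U,X \right)} = - U X - 1 = -1 - U X$)
$p{\left(M,Z \right)} = -49$ ($p{\left(M,Z \right)} = 6 - 5 \left(6 + 5\right) = 6 - 5 \cdot 11 = 6 - 55 = -49$)
$p^{2}{\left(G{\left(3,-4 \right)},3 \right)} = \left(-49\right)^{2} = 2401$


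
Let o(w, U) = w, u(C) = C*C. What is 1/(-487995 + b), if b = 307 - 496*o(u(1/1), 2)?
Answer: -1/488184 ≈ -2.0484e-6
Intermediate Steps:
u(C) = C²
b = -189 (b = 307 - 496*(1/1)² = 307 - 496*1² = 307 - 496*1 = 307 - 496 = -189)
1/(-487995 + b) = 1/(-487995 - 189) = 1/(-488184) = -1/488184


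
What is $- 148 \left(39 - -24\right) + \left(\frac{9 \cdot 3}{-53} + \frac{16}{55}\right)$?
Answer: $- \frac{27180097}{2915} \approx -9324.2$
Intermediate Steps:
$- 148 \left(39 - -24\right) + \left(\frac{9 \cdot 3}{-53} + \frac{16}{55}\right) = - 148 \left(39 + 24\right) + \left(27 \left(- \frac{1}{53}\right) + 16 \cdot \frac{1}{55}\right) = \left(-148\right) 63 + \left(- \frac{27}{53} + \frac{16}{55}\right) = -9324 - \frac{637}{2915} = - \frac{27180097}{2915}$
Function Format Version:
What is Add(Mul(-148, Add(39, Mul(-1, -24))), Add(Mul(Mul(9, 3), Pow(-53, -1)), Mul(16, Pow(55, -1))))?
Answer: Rational(-27180097, 2915) ≈ -9324.2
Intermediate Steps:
Add(Mul(-148, Add(39, Mul(-1, -24))), Add(Mul(Mul(9, 3), Pow(-53, -1)), Mul(16, Pow(55, -1)))) = Add(Mul(-148, Add(39, 24)), Add(Mul(27, Rational(-1, 53)), Mul(16, Rational(1, 55)))) = Add(Mul(-148, 63), Add(Rational(-27, 53), Rational(16, 55))) = Add(-9324, Rational(-637, 2915)) = Rational(-27180097, 2915)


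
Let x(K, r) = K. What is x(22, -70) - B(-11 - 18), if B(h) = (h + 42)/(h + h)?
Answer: 1289/58 ≈ 22.224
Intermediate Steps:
B(h) = (42 + h)/(2*h) (B(h) = (42 + h)/((2*h)) = (42 + h)*(1/(2*h)) = (42 + h)/(2*h))
x(22, -70) - B(-11 - 18) = 22 - (42 + (-11 - 18))/(2*(-11 - 18)) = 22 - (42 - 29)/(2*(-29)) = 22 - (-1)*13/(2*29) = 22 - 1*(-13/58) = 22 + 13/58 = 1289/58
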